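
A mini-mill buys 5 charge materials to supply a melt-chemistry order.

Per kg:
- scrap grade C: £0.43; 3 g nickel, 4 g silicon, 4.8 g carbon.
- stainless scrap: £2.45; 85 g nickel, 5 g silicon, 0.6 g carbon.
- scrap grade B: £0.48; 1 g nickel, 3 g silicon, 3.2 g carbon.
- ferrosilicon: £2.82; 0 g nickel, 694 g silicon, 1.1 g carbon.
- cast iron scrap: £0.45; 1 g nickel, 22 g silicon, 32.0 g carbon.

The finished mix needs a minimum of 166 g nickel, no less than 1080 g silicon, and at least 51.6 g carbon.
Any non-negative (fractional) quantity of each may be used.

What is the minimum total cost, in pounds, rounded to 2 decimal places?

Let x1 = kg of scrap grade C, x2 = kg of stainless scrap, x3 = kg of scrap grade B, x4 = kg of ferrosilicon, x5 = kg of cast iron scrap.
Minimize 0.43x1 + 2.45x2 + 0.48x3 + 2.82x4 + 0.45x5 with:
  3x1 + 85x2 + 1x3 + 1x5 ≥ 166   (nickel)
  4x1 + 5x2 + 3x3 + 694x4 + 22x5 ≥ 1080   (silicon)
  4.8x1 + 0.6x2 + 3.2x3 + 1.1x4 + 32x5 ≥ 51.6   (carbon)
  x1, x2, x3, x4, x5 ≥ 0.
The minimum-cost mix takes nothing from scrap grade C, scrap grade B — only stainless scrap, ferrosilicon, cast iron scrap. There the nickel, silicon, carbon constraints are tight.
So stainless scrap = 1.935 kg, ferrosilicon = 1.494 kg, cast iron scrap = 1.525 kg.
Objective = 2.45·1.935 + 2.82·1.494 + 0.45·1.525 = 9.6401.

£9.64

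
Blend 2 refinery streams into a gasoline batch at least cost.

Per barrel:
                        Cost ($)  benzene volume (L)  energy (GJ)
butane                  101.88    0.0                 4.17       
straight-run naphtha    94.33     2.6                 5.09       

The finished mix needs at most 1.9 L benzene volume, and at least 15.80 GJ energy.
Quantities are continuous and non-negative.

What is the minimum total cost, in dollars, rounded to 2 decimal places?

This is a linear program. Let x1 = barrels of butane, x2 = barrels of straight-run naphtha.
Minimize 101.88x1 + 94.33x2 with:
  2.6x2 ≤ 1.9   (benzene volume)
  4.17x1 + 5.09x2 ≥ 15.8   (energy)
  x1, x2 ≥ 0.
Both inputs are positive at the optimum. There the benzene volume and energy constraints are tight.
Solving gives x1 = 2.897, x2 = 0.7308.
Hence cost = 101.88·2.897 + 94.33·0.7308 = $364.0827.

$364.08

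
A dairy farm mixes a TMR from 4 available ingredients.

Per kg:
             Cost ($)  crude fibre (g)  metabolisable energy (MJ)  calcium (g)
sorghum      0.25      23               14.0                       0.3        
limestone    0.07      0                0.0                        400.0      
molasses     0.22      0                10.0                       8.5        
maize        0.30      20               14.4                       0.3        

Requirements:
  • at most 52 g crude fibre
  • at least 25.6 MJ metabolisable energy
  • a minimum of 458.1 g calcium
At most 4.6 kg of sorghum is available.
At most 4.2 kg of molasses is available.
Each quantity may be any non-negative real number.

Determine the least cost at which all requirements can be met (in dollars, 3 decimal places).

Let x1 = kg of sorghum, x2 = kg of limestone, x3 = kg of molasses, x4 = kg of maize.
Minimize 0.25x1 + 0.07x2 + 0.22x3 + 0.3x4 with:
  23x1 + 20x4 ≤ 52   (crude fibre)
  14x1 + 10x3 + 14.4x4 ≥ 25.6   (metabolisable energy)
  0.3x1 + 400x2 + 8.5x3 + 0.3x4 ≥ 458.1   (calcium)
  x1 ≤ 4.6
  x3 ≤ 4.2
  x1, x2, x3, x4 ≥ 0.
The cheapest feasible vertex uses only sorghum, limestone; molasses, maize are not used. The metabolisable energy and calcium requirements are met with equality.
So sorghum = 1.829 kg, limestone = 1.144 kg.
Objective = 0.25·1.829 + 0.07·1.144 = 0.53733.

$0.537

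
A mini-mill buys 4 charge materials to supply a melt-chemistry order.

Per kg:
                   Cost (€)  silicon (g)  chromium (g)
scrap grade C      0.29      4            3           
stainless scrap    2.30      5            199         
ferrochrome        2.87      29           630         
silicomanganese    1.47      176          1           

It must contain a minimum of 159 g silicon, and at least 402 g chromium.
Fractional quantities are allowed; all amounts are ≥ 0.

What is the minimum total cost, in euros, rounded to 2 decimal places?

This is a linear program. Let x1 = kg of scrap grade C, x2 = kg of stainless scrap, x3 = kg of ferrochrome, x4 = kg of silicomanganese.
Minimise 0.29x1 + 2.3x2 + 2.87x3 + 1.47x4 subject to:
  4x1 + 5x2 + 29x3 + 176x4 ≥ 159   (silicon)
  3x1 + 199x2 + 630x3 + 1x4 ≥ 402   (chromium)
  x1, x2, x3, x4 ≥ 0.
The minimum-cost mix takes nothing from scrap grade C, stainless scrap — only ferrochrome, silicomanganese. The silicon and chromium requirements are met with equality.
Optimal quantities: ferrochrome = 0.6368 kg, silicomanganese = 0.7985 kg.
Total cost: 2.87·0.6368 + 1.47·0.7985 = 3.0014.

€3.00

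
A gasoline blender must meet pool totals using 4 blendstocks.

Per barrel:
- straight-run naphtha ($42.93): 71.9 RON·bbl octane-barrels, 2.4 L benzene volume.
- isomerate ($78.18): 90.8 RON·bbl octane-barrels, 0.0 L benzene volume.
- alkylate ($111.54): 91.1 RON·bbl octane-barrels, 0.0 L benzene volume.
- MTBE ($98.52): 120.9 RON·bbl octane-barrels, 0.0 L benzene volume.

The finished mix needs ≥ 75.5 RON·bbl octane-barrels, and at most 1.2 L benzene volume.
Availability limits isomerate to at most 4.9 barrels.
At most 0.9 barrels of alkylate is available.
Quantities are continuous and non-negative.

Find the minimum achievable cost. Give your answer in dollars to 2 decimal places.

$53.69

Set it up as a linear program. Let x1 = barrels of straight-run naphtha, x2 = barrels of isomerate, x3 = barrels of alkylate, x4 = barrels of MTBE.
Minimise 42.93x1 + 78.18x2 + 111.54x3 + 98.52x4 with:
  71.9x1 + 90.8x2 + 91.1x3 + 120.9x4 ≥ 75.5   (octane-barrels)
  2.4x1 ≤ 1.2   (benzene volume)
  x2 ≤ 4.9
  x3 ≤ 0.9
  x1, x2, x3, x4 ≥ 0.
The minimum-cost mix takes nothing from isomerate, alkylate — only straight-run naphtha, MTBE. Binding constraints: octane-barrels and benzene volume.
So straight-run naphtha = 0.5 barrels, MTBE = 0.3271 barrels.
Hence cost = 42.93·0.5 + 98.52·0.3271 = $53.6909.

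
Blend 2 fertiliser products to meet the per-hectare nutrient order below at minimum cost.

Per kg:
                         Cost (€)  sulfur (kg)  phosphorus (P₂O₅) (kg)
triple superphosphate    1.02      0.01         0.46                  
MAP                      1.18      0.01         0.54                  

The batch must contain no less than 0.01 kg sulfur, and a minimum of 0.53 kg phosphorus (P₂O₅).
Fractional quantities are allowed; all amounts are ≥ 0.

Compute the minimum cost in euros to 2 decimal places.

€1.16

Treat it as an LP. Let x1 = kg of triple superphosphate, x2 = kg of MAP.
min 1.02x1 + 1.18x2 s.t.:
  0.01x1 + 0.01x2 ≥ 0.01   (sulfur)
  0.46x1 + 0.54x2 ≥ 0.53   (phosphorus (P₂O₅))
  x1, x2 ≥ 0.
Both inputs are positive at the optimum. The sulfur and phosphorus (P₂O₅) requirements are met with equality.
So triple superphosphate = 0.125 kg, MAP = 0.875 kg.
Cost = 1.02·0.125 + 1.18·0.875 = 1.1600.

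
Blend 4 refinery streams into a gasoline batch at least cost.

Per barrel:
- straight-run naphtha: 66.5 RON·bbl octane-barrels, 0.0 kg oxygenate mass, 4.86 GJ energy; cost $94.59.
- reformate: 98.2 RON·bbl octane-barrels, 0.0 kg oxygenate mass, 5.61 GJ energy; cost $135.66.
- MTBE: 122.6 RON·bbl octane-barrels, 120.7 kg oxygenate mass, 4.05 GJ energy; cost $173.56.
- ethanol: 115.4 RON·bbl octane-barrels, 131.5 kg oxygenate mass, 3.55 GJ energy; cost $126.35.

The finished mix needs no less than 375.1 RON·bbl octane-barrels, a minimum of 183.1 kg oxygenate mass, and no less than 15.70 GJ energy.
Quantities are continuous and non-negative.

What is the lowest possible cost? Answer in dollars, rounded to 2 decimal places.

$442.89

Let x1 = barrels of straight-run naphtha, x2 = barrels of reformate, x3 = barrels of MTBE, x4 = barrels of ethanol.
min 94.59x1 + 135.66x2 + 173.56x3 + 126.35x4 with:
  66.5x1 + 98.2x2 + 122.6x3 + 115.4x4 ≥ 375.1   (octane-barrels)
  120.7x3 + 131.5x4 ≥ 183.1   (oxygenate mass)
  4.86x1 + 5.61x2 + 4.05x3 + 3.55x4 ≥ 15.7   (energy)
  x1, x2, x3, x4 ≥ 0.
The optimal basis is {straight-run naphtha, ethanol}; reformate, MTBE drop out. Binding constraints: octane-barrels and energy.
That vertex is x1 = 1.479, x4 = 2.398.
Cost = 94.59·1.479 + 126.35·2.398 = 442.8859.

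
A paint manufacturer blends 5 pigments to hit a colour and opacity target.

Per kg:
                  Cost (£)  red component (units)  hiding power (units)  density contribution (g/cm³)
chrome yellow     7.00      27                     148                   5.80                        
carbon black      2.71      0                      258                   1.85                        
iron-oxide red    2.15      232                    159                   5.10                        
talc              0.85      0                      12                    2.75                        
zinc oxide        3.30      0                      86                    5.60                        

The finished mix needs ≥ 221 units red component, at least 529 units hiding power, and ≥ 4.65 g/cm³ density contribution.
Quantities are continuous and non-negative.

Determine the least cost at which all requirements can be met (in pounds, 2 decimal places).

£6.01

Let x1 = kg of chrome yellow, x2 = kg of carbon black, x3 = kg of iron-oxide red, x4 = kg of talc, x5 = kg of zinc oxide.
min 7x1 + 2.71x2 + 2.15x3 + 0.85x4 + 3.3x5 with:
  27x1 + 232x3 ≥ 221   (red component)
  148x1 + 258x2 + 159x3 + 12x4 + 86x5 ≥ 529   (hiding power)
  5.8x1 + 1.85x2 + 5.1x3 + 2.75x4 + 5.6x5 ≥ 4.65   (density contribution)
  x1, x2, x3, x4, x5 ≥ 0.
The cheapest feasible vertex uses only carbon black, iron-oxide red; chrome yellow, talc, zinc oxide are not used. There the red component and hiding power constraints are tight.
So carbon black = 1.463 kg, iron-oxide red = 0.9526 kg.
Objective = 2.71·1.463 + 2.15·0.9526 = 6.0128.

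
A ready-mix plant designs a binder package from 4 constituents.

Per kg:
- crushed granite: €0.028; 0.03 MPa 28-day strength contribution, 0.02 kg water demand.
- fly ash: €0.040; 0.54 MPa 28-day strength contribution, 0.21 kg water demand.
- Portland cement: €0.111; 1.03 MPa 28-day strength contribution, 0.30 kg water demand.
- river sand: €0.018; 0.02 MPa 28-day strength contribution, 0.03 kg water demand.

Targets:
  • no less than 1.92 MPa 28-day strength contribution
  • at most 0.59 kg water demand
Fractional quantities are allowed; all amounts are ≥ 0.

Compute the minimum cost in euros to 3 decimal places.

Let x1 = kg of crushed granite, x2 = kg of fly ash, x3 = kg of Portland cement, x4 = kg of river sand.
min 0.028x1 + 0.04x2 + 0.111x3 + 0.018x4 subject to:
  0.03x1 + 0.54x2 + 1.03x3 + 0.02x4 ≥ 1.92   (28-day strength contribution)
  0.02x1 + 0.21x2 + 0.3x3 + 0.03x4 ≤ 0.59   (water demand)
  x1, x2, x3, x4 ≥ 0.
The cheapest feasible vertex uses only fly ash, Portland cement; crushed granite, river sand are not used. The 28-day strength contribution and water demand requirements are met with equality.
That vertex is x2 = 0.5838, x3 = 1.558.
Hence cost = 0.04·0.5838 + 0.111·1.558 = €0.19629.

€0.196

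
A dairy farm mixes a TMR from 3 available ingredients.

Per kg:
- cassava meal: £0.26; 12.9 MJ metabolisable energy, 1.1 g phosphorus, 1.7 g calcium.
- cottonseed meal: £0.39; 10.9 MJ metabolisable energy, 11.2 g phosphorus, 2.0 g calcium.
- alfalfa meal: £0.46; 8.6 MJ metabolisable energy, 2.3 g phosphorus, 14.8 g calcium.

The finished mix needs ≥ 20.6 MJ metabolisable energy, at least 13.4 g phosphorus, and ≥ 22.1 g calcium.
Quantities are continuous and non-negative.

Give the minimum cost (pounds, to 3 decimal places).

Treat it as an LP. Let x1 = kg of cassava meal, x2 = kg of cottonseed meal, x3 = kg of alfalfa meal.
Minimize 0.26x1 + 0.39x2 + 0.46x3 with:
  12.9x1 + 10.9x2 + 8.6x3 ≥ 20.6   (metabolisable energy)
  1.1x1 + 11.2x2 + 2.3x3 ≥ 13.4   (phosphorus)
  1.7x1 + 2x2 + 14.8x3 ≥ 22.1   (calcium)
  x1, x2, x3 ≥ 0.
At the optimum only cottonseed meal, alfalfa meal are positive (cassava meal = 0). The phosphorus and calcium requirements are met with equality.
So cottonseed meal = 0.9152 kg, alfalfa meal = 1.37 kg.
Objective = 0.39·0.9152 + 0.46·1.37 = 0.98713.

£0.987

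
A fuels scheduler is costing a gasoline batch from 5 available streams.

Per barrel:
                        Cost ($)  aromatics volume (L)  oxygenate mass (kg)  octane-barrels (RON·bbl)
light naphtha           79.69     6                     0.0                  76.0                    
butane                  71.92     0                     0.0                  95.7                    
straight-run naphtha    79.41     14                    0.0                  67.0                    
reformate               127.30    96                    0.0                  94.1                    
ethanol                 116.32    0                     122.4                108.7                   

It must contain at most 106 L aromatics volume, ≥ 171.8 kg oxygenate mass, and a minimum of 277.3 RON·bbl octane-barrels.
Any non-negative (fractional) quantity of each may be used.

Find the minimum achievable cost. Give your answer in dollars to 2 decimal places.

Let x1 = barrels of light naphtha, x2 = barrels of butane, x3 = barrels of straight-run naphtha, x4 = barrels of reformate, x5 = barrels of ethanol.
Minimize 79.69x1 + 71.92x2 + 79.41x3 + 127.3x4 + 116.32x5 subject to:
  6x1 + 14x3 + 96x4 ≤ 106   (aromatics volume)
  122.4x5 ≥ 171.8   (oxygenate mass)
  76x1 + 95.7x2 + 67x3 + 94.1x4 + 108.7x5 ≥ 277.3   (octane-barrels)
  x1, x2, x3, x4, x5 ≥ 0.
The cheapest feasible vertex uses only butane, ethanol; light naphtha, straight-run naphtha, reformate are not used. The oxygenate mass and octane-barrels requirements are met with equality.
Solving gives x2 = 1.3033, x5 = 1.4036.
Total cost: 71.92·1.3033 + 116.32·1.4036 = 257.0001.

$257.00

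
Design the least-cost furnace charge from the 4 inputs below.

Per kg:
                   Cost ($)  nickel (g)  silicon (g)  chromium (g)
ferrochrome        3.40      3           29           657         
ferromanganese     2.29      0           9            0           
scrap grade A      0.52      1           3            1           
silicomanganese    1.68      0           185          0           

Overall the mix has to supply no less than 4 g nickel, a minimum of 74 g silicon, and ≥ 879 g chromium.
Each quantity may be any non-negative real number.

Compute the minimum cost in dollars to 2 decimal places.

$4.87

Let x1 = kg of ferrochrome, x2 = kg of ferromanganese, x3 = kg of scrap grade A, x4 = kg of silicomanganese.
Minimize 3.4x1 + 2.29x2 + 0.52x3 + 1.68x4 subject to:
  3x1 + 1x3 ≥ 4   (nickel)
  29x1 + 9x2 + 3x3 + 185x4 ≥ 74   (silicon)
  657x1 + 1x3 ≥ 879   (chromium)
  x1, x2, x3, x4 ≥ 0.
The minimum-cost mix takes nothing from ferromanganese, scrap grade A — only ferrochrome, silicomanganese. There the silicon and chromium constraints are tight.
That vertex is x1 = 1.338, x4 = 0.1903.
Total cost: 3.4·1.338 + 1.68·0.1903 = 4.8689.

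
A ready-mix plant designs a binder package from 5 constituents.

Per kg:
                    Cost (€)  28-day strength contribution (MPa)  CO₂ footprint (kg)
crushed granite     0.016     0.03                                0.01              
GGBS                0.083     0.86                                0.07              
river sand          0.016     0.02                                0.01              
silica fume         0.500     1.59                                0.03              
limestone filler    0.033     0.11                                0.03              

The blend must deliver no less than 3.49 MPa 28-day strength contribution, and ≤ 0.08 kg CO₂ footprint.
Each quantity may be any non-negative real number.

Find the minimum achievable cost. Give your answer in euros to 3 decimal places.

€1.048

Let x1 = kg of crushed granite, x2 = kg of GGBS, x3 = kg of river sand, x4 = kg of silica fume, x5 = kg of limestone filler.
Minimize 0.016x1 + 0.083x2 + 0.016x3 + 0.5x4 + 0.033x5 s.t.:
  0.03x1 + 0.86x2 + 0.02x3 + 1.59x4 + 0.11x5 ≥ 3.49   (28-day strength contribution)
  0.01x1 + 0.07x2 + 0.01x3 + 0.03x4 + 0.03x5 ≤ 0.08   (CO₂ footprint)
  x1, x2, x3, x4, x5 ≥ 0.
The minimum-cost mix takes nothing from crushed granite, river sand, limestone filler — only GGBS, silica fume. Binding constraints: 28-day strength contribution and CO₂ footprint.
Solving gives x2 = 0.2632, x4 = 2.053.
Hence cost = 0.083·0.2632 + 0.5·2.053 = €1.04835.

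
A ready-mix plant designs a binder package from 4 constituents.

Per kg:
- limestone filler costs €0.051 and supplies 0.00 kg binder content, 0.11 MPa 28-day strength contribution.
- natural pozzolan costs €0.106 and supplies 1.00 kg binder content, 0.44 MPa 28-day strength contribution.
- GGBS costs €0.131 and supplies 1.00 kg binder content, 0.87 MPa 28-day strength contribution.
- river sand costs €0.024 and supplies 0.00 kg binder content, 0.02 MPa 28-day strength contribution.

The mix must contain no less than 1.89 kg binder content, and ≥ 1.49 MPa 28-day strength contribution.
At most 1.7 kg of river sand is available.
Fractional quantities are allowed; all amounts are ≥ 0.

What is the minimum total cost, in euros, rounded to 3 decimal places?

Set it up as a linear program. Let x1 = kg of limestone filler, x2 = kg of natural pozzolan, x3 = kg of GGBS, x4 = kg of river sand.
Minimise 0.051x1 + 0.106x2 + 0.131x3 + 0.024x4 s.t.:
  1x2 + 1x3 ≥ 1.89   (binder content)
  0.11x1 + 0.44x2 + 0.87x3 + 0.02x4 ≥ 1.49   (28-day strength contribution)
  x4 ≤ 1.7
  x1, x2, x3, x4 ≥ 0.
The optimal basis is {natural pozzolan, GGBS}; limestone filler, river sand drop out. There the binder content and 28-day strength contribution constraints are tight.
Solving gives x2 = 0.3588, x3 = 1.531.
Total cost: 0.106·0.3588 + 0.131·1.531 = 0.23859.

€0.239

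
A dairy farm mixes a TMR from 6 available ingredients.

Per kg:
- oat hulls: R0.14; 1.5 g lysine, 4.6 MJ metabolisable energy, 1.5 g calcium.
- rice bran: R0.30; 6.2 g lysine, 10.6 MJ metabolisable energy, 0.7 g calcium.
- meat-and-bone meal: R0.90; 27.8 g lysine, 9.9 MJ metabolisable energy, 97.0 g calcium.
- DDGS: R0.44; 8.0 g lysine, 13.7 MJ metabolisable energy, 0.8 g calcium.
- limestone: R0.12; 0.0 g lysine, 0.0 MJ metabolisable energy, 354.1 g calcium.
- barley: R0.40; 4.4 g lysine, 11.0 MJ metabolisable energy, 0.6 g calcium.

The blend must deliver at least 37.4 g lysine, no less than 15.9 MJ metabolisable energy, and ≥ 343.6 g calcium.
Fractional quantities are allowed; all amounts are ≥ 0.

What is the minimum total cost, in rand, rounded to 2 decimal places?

Set it up as a linear program. Let x1 = kg of oat hulls, x2 = kg of rice bran, x3 = kg of meat-and-bone meal, x4 = kg of DDGS, x5 = kg of limestone, x6 = kg of barley.
Minimise 0.14x1 + 0.3x2 + 0.9x3 + 0.44x4 + 0.12x5 + 0.4x6 with:
  1.5x1 + 6.2x2 + 27.8x3 + 8x4 + 4.4x6 ≥ 37.4   (lysine)
  4.6x1 + 10.6x2 + 9.9x3 + 13.7x4 + 11x6 ≥ 15.9   (metabolisable energy)
  1.5x1 + 0.7x2 + 97x3 + 0.8x4 + 354.1x5 + 0.6x6 ≥ 343.6   (calcium)
  x1, x2, x3, x4, x5, x6 ≥ 0.
The optimal basis is {rice bran, meat-and-bone meal, limestone}; oat hulls, DDGS, barley drop out. The lysine, metabolisable energy, calcium requirements are met with equality.
That vertex is x2 = 0.3076, x3 = 1.277, x5 = 0.62.
Total cost: 0.3·0.3076 + 0.9·1.277 + 0.12·0.62 = 1.3160.

R1.32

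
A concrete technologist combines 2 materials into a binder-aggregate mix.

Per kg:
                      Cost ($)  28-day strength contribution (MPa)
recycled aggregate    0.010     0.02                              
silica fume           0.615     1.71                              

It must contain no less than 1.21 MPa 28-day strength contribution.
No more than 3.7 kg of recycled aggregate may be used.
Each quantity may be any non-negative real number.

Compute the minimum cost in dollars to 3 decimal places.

$0.435

Treat it as an LP. Let x1 = kg of recycled aggregate, x2 = kg of silica fume.
min 0.01x1 + 0.615x2 with:
  0.02x1 + 1.71x2 ≥ 1.21   (28-day strength contribution)
  x1 ≤ 3.7
  x1, x2 ≥ 0.
The cheapest feasible vertex uses only silica fume; recycled aggregate is not used. There the 28-day strength contribution constraint is tight.
Solving gives x2 = 0.7076.
Objective = 0.615·0.7076 = 0.43517.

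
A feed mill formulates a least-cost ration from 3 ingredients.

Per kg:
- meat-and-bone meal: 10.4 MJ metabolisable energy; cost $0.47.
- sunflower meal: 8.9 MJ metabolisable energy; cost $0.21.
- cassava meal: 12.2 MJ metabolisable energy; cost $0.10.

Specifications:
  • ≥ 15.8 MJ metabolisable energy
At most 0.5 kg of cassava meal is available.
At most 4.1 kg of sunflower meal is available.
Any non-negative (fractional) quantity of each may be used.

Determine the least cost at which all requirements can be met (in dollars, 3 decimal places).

$0.279

Set it up as a linear program. Let x1 = kg of meat-and-bone meal, x2 = kg of sunflower meal, x3 = kg of cassava meal.
Minimize 0.47x1 + 0.21x2 + 0.1x3 s.t.:
  10.4x1 + 8.9x2 + 12.2x3 ≥ 15.8   (metabolisable energy)
  x3 ≤ 0.5
  x2 ≤ 4.1
  x1, x2, x3 ≥ 0.
The minimum-cost mix takes nothing from meat-and-bone meal — only sunflower meal, cassava meal. There the metabolisable energy and the cassava meal cap constraints are tight.
Solving gives x2 = 1.09, x3 = 0.5.
Hence cost = 0.21·1.09 + 0.1·0.5 = $0.27890.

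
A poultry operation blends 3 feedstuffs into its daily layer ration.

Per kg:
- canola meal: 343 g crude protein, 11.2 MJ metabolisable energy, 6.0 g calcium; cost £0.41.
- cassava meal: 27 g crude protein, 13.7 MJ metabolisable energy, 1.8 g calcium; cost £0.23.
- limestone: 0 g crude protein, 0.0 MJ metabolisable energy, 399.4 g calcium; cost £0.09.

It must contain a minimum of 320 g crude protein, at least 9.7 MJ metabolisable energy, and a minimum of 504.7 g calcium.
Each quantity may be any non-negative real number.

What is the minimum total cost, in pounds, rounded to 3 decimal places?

£0.495

Let x1 = kg of canola meal, x2 = kg of cassava meal, x3 = kg of limestone.
Minimise 0.41x1 + 0.23x2 + 0.09x3 with:
  343x1 + 27x2 ≥ 320   (crude protein)
  11.2x1 + 13.7x2 ≥ 9.7   (metabolisable energy)
  6x1 + 1.8x2 + 399.4x3 ≥ 504.7   (calcium)
  x1, x2, x3 ≥ 0.
The optimal basis is {canola meal, limestone}; cassava meal drops out. There the crude protein and calcium constraints are tight.
That vertex is x1 = 0.9329, x3 = 1.25.
Cost = 0.41·0.9329 + 0.09·1.25 = 0.49499.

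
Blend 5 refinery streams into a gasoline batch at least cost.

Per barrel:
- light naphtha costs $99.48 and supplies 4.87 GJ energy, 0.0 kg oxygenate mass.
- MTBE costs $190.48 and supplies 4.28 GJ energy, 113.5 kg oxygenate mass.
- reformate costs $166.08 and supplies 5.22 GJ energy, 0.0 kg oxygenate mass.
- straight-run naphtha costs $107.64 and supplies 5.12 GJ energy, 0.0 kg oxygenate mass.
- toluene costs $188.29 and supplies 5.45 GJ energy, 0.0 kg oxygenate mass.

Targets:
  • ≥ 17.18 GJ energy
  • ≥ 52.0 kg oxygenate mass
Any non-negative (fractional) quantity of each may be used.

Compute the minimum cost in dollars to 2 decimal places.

Treat it as an LP. Let x1 = barrels of light naphtha, x2 = barrels of MTBE, x3 = barrels of reformate, x4 = barrels of straight-run naphtha, x5 = barrels of toluene.
min 99.48x1 + 190.48x2 + 166.08x3 + 107.64x4 + 188.29x5 s.t.:
  4.87x1 + 4.28x2 + 5.22x3 + 5.12x4 + 5.45x5 ≥ 17.18   (energy)
  113.5x2 ≥ 52   (oxygenate mass)
  x1, x2, x3, x4, x5 ≥ 0.
The cheapest feasible vertex uses only light naphtha, MTBE; reformate, straight-run naphtha, toluene are not used. There the energy and oxygenate mass constraints are tight.
Solving gives x1 = 3.1251, x2 = 0.45815.
Cost = 99.48·3.1251 + 190.48·0.45815 = 398.1534.

$398.15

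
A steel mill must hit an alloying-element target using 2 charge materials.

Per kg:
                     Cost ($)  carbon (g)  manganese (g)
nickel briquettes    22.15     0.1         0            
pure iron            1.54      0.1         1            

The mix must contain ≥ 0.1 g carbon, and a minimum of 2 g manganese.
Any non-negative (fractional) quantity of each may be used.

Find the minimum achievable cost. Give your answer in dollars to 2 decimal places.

$3.08

Let x1 = kg of nickel briquettes, x2 = kg of pure iron.
min 22.15x1 + 1.54x2 with:
  0.1x1 + 0.1x2 ≥ 0.1   (carbon)
  1x2 ≥ 2   (manganese)
  x1, x2 ≥ 0.
At the optimum only pure iron is positive (nickel briquettes = 0). The manganese requirement is met with equality.
Solving gives x2 = 2.
Cost = 1.54·2 = 3.0800.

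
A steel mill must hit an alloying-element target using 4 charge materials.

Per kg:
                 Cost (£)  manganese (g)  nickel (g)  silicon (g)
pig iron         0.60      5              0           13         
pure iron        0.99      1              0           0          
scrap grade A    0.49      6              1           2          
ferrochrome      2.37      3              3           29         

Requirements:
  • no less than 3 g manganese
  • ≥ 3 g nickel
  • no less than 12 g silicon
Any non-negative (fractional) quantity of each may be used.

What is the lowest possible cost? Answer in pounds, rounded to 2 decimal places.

£1.70

Treat it as an LP. Let x1 = kg of pig iron, x2 = kg of pure iron, x3 = kg of scrap grade A, x4 = kg of ferrochrome.
min 0.6x1 + 0.99x2 + 0.49x3 + 2.37x4 s.t.:
  5x1 + 1x2 + 6x3 + 3x4 ≥ 3   (manganese)
  1x3 + 3x4 ≥ 3   (nickel)
  13x1 + 2x3 + 29x4 ≥ 12   (silicon)
  x1, x2, x3, x4 ≥ 0.
The optimal basis is {scrap grade A, ferrochrome}; pig iron, pure iron drop out. There the nickel and silicon constraints are tight.
Solving gives x3 = 2.217, x4 = 0.2609.
Objective = 0.49·2.217 + 2.37·0.2609 = 1.7047.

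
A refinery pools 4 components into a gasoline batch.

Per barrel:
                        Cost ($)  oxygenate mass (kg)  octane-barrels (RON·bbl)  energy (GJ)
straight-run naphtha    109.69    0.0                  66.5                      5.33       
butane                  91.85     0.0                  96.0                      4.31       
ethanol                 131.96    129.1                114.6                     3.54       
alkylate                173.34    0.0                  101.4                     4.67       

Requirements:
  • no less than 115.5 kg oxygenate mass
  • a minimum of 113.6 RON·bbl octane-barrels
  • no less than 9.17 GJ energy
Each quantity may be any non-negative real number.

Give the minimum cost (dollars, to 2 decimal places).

$241.60

Set it up as a linear program. Let x1 = barrels of straight-run naphtha, x2 = barrels of butane, x3 = barrels of ethanol, x4 = barrels of alkylate.
Minimize 109.69x1 + 91.85x2 + 131.96x3 + 173.34x4 s.t.:
  129.1x3 ≥ 115.5   (oxygenate mass)
  66.5x1 + 96x2 + 114.6x3 + 101.4x4 ≥ 113.6   (octane-barrels)
  5.33x1 + 4.31x2 + 3.54x3 + 4.67x4 ≥ 9.17   (energy)
  x1, x2, x3, x4 ≥ 0.
The cheapest feasible vertex uses only straight-run naphtha, ethanol; butane, alkylate are not used. Binding constraints: oxygenate mass and energy.
So straight-run naphtha = 1.1263 barrels, ethanol = 0.89466 barrels.
Objective = 109.69·1.1263 + 131.96·0.89466 = 241.6032.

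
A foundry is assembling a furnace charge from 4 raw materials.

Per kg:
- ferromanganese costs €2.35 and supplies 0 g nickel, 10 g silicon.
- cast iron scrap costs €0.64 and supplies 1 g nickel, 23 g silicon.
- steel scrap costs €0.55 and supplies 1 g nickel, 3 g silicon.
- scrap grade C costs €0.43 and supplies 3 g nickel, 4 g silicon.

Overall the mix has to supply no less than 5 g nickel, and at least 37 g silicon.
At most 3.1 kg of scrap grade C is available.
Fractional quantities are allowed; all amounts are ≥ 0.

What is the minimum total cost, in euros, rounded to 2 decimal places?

Treat it as an LP. Let x1 = kg of ferromanganese, x2 = kg of cast iron scrap, x3 = kg of steel scrap, x4 = kg of scrap grade C.
Minimize 2.35x1 + 0.64x2 + 0.55x3 + 0.43x4 s.t.:
  1x2 + 1x3 + 3x4 ≥ 5   (nickel)
  10x1 + 23x2 + 3x3 + 4x4 ≥ 37   (silicon)
  x4 ≤ 3.1
  x1, x2, x3, x4 ≥ 0.
The minimum-cost mix takes nothing from ferromanganese, steel scrap — only cast iron scrap, scrap grade C. Binding constraints: nickel and silicon.
Optimal quantities: cast iron scrap = 1.4 kg, scrap grade C = 1.2 kg.
Total cost: 0.64·1.4 + 0.43·1.2 = 1.4120.

€1.41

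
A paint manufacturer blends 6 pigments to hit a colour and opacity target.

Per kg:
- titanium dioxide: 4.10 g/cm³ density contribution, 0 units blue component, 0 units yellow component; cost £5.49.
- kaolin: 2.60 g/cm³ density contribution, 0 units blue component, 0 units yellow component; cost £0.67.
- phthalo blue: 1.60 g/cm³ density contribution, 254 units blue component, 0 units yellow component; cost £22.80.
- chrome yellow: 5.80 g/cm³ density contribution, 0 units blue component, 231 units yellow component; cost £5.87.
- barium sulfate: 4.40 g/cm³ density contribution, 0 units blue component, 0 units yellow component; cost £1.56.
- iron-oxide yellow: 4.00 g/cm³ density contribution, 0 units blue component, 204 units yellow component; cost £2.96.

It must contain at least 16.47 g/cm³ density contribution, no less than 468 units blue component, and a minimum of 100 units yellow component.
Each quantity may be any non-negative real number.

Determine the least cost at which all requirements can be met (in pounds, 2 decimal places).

Let x1 = kg of titanium dioxide, x2 = kg of kaolin, x3 = kg of phthalo blue, x4 = kg of chrome yellow, x5 = kg of barium sulfate, x6 = kg of iron-oxide yellow.
Minimise 5.49x1 + 0.67x2 + 22.8x3 + 5.87x4 + 1.56x5 + 2.96x6 subject to:
  4.1x1 + 2.6x2 + 1.6x3 + 5.8x4 + 4.4x5 + 4x6 ≥ 16.47   (density contribution)
  254x3 ≥ 468   (blue component)
  231x4 + 204x6 ≥ 100   (yellow component)
  x1, x2, x3, x4, x5, x6 ≥ 0.
The optimal basis is {kaolin, phthalo blue, iron-oxide yellow}; titanium dioxide, chrome yellow, barium sulfate drop out. There the density contribution, blue component, yellow component constraints are tight.
That vertex is x2 = 4.4466, x3 = 1.8425, x6 = 0.4902.
Hence cost = 0.67·4.4466 + 22.8·1.8425 + 2.96·0.4902 = £46.4392.

£46.44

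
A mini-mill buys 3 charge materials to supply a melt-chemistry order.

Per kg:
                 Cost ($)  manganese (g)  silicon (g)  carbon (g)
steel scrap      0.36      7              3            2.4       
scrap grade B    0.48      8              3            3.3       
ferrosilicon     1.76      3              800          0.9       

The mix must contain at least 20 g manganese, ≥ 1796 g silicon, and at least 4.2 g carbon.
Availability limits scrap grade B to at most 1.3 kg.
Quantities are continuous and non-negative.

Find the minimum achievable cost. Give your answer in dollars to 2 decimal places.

This is a linear program. Let x1 = kg of steel scrap, x2 = kg of scrap grade B, x3 = kg of ferrosilicon.
min 0.36x1 + 0.48x2 + 1.76x3 s.t.:
  7x1 + 8x2 + 3x3 ≥ 20   (manganese)
  3x1 + 3x2 + 800x3 ≥ 1796   (silicon)
  2.4x1 + 3.3x2 + 0.9x3 ≥ 4.2   (carbon)
  x2 ≤ 1.3
  x1, x2, x3 ≥ 0.
At the optimum only steel scrap, ferrosilicon are positive (scrap grade B = 0). There the manganese and silicon constraints are tight.
Solving gives x1 = 1.898, x3 = 2.238.
Total cost: 0.36·1.898 + 1.76·2.238 = 4.6222.

$4.62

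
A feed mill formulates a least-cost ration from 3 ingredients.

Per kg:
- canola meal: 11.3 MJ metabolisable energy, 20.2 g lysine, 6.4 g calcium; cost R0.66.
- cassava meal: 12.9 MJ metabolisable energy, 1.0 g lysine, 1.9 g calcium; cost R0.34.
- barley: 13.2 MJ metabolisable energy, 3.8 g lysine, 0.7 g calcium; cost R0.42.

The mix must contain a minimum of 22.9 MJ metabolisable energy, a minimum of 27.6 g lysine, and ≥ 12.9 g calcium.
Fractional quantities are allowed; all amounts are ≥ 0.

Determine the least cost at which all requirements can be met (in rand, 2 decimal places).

This is a linear program. Let x1 = kg of canola meal, x2 = kg of cassava meal, x3 = kg of barley.
Minimise 0.66x1 + 0.34x2 + 0.42x3 s.t.:
  11.3x1 + 12.9x2 + 13.2x3 ≥ 22.9   (metabolisable energy)
  20.2x1 + 1x2 + 3.8x3 ≥ 27.6   (lysine)
  6.4x1 + 1.9x2 + 0.7x3 ≥ 12.9   (calcium)
  x1, x2, x3 ≥ 0.
The minimum-cost mix takes nothing from barley — only canola meal, cassava meal. There the metabolisable energy and calcium constraints are tight.
So canola meal = 2.012 kg, cassava meal = 0.01293 kg.
Hence cost = 0.66·2.012 + 0.34·0.01293 = R1.3323.

R1.33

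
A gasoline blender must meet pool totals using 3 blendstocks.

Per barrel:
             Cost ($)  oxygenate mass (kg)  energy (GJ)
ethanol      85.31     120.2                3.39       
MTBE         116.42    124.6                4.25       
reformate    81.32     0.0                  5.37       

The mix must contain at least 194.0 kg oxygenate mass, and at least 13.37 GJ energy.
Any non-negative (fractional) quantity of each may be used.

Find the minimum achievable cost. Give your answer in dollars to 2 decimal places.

Let x1 = barrels of ethanol, x2 = barrels of MTBE, x3 = barrels of reformate.
Minimize 85.31x1 + 116.42x2 + 81.32x3 subject to:
  120.2x1 + 124.6x2 ≥ 194   (oxygenate mass)
  3.39x1 + 4.25x2 + 5.37x3 ≥ 13.37   (energy)
  x1, x2, x3 ≥ 0.
The optimal basis is {ethanol, reformate}; MTBE drops out. The oxygenate mass and energy requirements are met with equality.
So ethanol = 1.614 barrels, reformate = 1.4709 barrels.
Hence cost = 85.31·1.614 + 81.32·1.4709 = $257.3039.

$257.30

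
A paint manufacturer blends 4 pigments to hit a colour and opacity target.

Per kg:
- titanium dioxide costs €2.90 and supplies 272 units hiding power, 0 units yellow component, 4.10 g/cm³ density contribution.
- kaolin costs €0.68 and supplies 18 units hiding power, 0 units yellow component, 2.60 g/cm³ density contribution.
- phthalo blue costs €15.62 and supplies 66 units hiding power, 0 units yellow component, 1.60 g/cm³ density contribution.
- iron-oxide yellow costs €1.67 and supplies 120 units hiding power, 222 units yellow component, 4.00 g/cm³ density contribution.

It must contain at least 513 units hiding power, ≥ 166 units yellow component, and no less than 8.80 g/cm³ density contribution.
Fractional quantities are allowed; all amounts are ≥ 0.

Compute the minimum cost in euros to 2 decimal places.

Let x1 = kg of titanium dioxide, x2 = kg of kaolin, x3 = kg of phthalo blue, x4 = kg of iron-oxide yellow.
min 2.9x1 + 0.68x2 + 15.62x3 + 1.67x4 with:
  272x1 + 18x2 + 66x3 + 120x4 ≥ 513   (hiding power)
  222x4 ≥ 166   (yellow component)
  4.1x1 + 2.6x2 + 1.6x3 + 4x4 ≥ 8.8   (density contribution)
  x1, x2, x3, x4 ≥ 0.
The cheapest feasible vertex uses only titanium dioxide, iron-oxide yellow; kaolin, phthalo blue are not used. Binding constraints: hiding power and yellow component.
Solving gives x1 = 1.556, x4 = 0.7477.
Cost = 2.9·1.556 + 1.67·0.7477 = 5.7611.

€5.76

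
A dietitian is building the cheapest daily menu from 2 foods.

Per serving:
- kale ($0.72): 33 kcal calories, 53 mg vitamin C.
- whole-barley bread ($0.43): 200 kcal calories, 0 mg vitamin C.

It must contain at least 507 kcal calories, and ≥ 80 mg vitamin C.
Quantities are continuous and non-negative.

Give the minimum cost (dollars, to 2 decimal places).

$2.07

Let x1 = servings of kale, x2 = servings of whole-barley bread.
min 0.72x1 + 0.43x2 with:
  33x1 + 200x2 ≥ 507   (calories)
  53x1 ≥ 80   (vitamin C)
  x1, x2 ≥ 0.
Both inputs are positive at the optimum. Binding constraints: calories and vitamin C.
That vertex is x1 = 1.509, x2 = 2.286.
Cost = 0.72·1.509 + 0.43·2.286 = 2.0695.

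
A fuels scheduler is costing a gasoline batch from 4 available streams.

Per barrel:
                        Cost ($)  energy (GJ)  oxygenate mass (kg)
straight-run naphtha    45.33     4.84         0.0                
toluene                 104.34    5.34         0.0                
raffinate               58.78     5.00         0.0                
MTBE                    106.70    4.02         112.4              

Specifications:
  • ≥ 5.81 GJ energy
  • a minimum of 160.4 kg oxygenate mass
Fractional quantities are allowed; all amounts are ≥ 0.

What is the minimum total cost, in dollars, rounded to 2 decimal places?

Set it up as a linear program. Let x1 = barrels of straight-run naphtha, x2 = barrels of toluene, x3 = barrels of raffinate, x4 = barrels of MTBE.
Minimize 45.33x1 + 104.34x2 + 58.78x3 + 106.7x4 s.t.:
  4.84x1 + 5.34x2 + 5x3 + 4.02x4 ≥ 5.81   (energy)
  112.4x4 ≥ 160.4   (oxygenate mass)
  x1, x2, x3, x4 ≥ 0.
At the optimum only straight-run naphtha, MTBE are positive (toluene, raffinate = 0). Binding constraints: energy and oxygenate mass.
That vertex is x1 = 0.01514, x4 = 1.427.
Cost = 45.33·0.01514 + 106.7·1.427 = 152.9472.

$152.95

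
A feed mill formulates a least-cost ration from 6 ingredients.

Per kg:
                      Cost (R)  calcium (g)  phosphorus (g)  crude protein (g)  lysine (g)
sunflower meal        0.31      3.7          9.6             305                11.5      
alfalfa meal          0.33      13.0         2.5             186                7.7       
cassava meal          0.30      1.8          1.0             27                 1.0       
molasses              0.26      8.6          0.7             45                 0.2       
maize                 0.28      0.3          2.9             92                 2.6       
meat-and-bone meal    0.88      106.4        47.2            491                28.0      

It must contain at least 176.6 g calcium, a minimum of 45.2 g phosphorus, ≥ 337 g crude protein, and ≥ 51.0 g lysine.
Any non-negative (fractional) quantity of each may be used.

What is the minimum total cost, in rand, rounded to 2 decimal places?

R1.58

Set it up as a linear program. Let x1 = kg of sunflower meal, x2 = kg of alfalfa meal, x3 = kg of cassava meal, x4 = kg of molasses, x5 = kg of maize, x6 = kg of meat-and-bone meal.
min 0.31x1 + 0.33x2 + 0.3x3 + 0.26x4 + 0.28x5 + 0.88x6 s.t.:
  3.7x1 + 13x2 + 1.8x3 + 8.6x4 + 0.3x5 + 106.4x6 ≥ 176.6   (calcium)
  9.6x1 + 2.5x2 + 1x3 + 0.7x4 + 2.9x5 + 47.2x6 ≥ 45.2   (phosphorus)
  305x1 + 186x2 + 27x3 + 45x4 + 92x5 + 491x6 ≥ 337   (crude protein)
  11.5x1 + 7.7x2 + 1x3 + 0.2x4 + 2.6x5 + 28x6 ≥ 51   (lysine)
  x1, x2, x3, x4, x5, x6 ≥ 0.
At the optimum only sunflower meal, meat-and-bone meal are positive (alfalfa meal, cassava meal, molasses, maize = 0). There the calcium and lysine constraints are tight.
Solving gives x1 = 0.43, x6 = 1.645.
Total cost: 0.31·0.43 + 0.88·1.645 = 1.5809.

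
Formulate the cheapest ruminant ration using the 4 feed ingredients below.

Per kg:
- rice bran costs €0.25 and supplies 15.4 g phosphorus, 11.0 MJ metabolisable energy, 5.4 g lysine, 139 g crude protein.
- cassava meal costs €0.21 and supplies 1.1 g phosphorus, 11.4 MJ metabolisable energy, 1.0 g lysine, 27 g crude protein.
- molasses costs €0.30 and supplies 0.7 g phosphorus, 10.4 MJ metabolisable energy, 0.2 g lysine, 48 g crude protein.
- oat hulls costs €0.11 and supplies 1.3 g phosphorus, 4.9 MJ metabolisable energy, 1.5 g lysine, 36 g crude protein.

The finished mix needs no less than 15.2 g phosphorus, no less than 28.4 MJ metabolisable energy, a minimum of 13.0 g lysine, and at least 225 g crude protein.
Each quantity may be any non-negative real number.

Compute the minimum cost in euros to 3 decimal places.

€0.635

Treat it as an LP. Let x1 = kg of rice bran, x2 = kg of cassava meal, x3 = kg of molasses, x4 = kg of oat hulls.
Minimize 0.25x1 + 0.21x2 + 0.3x3 + 0.11x4 subject to:
  15.4x1 + 1.1x2 + 0.7x3 + 1.3x4 ≥ 15.2   (phosphorus)
  11x1 + 11.4x2 + 10.4x3 + 4.9x4 ≥ 28.4   (metabolisable energy)
  5.4x1 + 1x2 + 0.2x3 + 1.5x4 ≥ 13   (lysine)
  139x1 + 27x2 + 48x3 + 36x4 ≥ 225   (crude protein)
  x1, x2, x3, x4 ≥ 0.
The optimal basis is {rice bran, cassava meal}; molasses, oat hulls drop out. The metabolisable energy and lysine requirements are met with equality.
That vertex is x1 = 2.369, x2 = 0.2049.
Total cost: 0.25·2.369 + 0.21·0.2049 = 0.63528.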